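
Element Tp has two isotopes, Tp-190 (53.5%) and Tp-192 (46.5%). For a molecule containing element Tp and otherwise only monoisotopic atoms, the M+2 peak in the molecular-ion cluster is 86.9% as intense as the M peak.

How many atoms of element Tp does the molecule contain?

With n Tp atoms, P(M+2)/P(M) = C(n,1)·p^(n−1)q / p^n = n·q/p = n · 0.465/0.535.
n = 0.869 × 0.535/0.465 = 1.00 ≈ 1

1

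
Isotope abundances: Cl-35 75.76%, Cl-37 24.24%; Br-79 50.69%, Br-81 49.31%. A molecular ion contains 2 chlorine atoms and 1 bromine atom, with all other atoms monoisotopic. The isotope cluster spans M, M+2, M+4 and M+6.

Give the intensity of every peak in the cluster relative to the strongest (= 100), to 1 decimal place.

62.0 : 100.0 : 44.9 : 6.2

Chlorine pattern (n=2): 0.57395776 : 0.36728448 : 0.05875776
Bromine pattern (n=1): 0.5069 : 0.4931
Convolve the two distributions (both contribute in 2-u steps):
  M: 0.57395776×0.5069 = 0.290939
  M+2: 0.57395776×0.4931 + 0.36728448×0.5069 = 0.469195
  M+4: 0.36728448×0.4931 + 0.05875776×0.5069 = 0.210892
  M+6: 0.05875776×0.4931 = 0.028973
Scale to base peak (0.469195) = 100: 62.0 : 100.0 : 44.9 : 6.2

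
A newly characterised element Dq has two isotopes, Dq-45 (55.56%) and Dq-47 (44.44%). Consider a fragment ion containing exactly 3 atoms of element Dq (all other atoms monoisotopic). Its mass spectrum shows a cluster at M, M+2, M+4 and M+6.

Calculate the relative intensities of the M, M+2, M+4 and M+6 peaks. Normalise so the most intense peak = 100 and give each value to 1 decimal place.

41.7 : 100.0 : 80.0 : 21.3

The 3 Dq atoms are independent, so intensities follow the terms of (0.5556 + 0.4444)^3.
P(M) = 0.5556^3 = 0.171509
P(M+2) = 3 × 0.5556^2 × 0.4444^1 = 0.411547
P(M+4) = 3 × 0.5556^1 × 0.4444^2 = 0.329179
P(M+6) = 0.4444^3 = 0.087765
The M+2 peak is largest (0.411547); scaling to 100 gives 41.7 : 100.0 : 80.0 : 21.3.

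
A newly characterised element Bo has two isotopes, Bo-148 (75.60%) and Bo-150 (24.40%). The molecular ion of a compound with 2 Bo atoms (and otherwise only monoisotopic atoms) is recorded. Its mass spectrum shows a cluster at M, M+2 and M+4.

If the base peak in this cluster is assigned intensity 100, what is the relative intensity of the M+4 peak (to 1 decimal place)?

Binomial terms of (0.7560 + 0.2440)^2: M 0.5715, M+2 0.3689, M+4 0.0595 → M is the base peak.
P(M) = C(2,0) × 0.7560^2 × 0.2440^0 = 1 × 0.571536 × 1.0000 = 0.571536 (base)
P(M+4) = C(2,2) × 0.7560^0 × 0.2440^2 = 1 × 1.0000 × 0.059536 = 0.059536
Relative intensity = 0.059536 / 0.571536 × 100 = 10.4

10.4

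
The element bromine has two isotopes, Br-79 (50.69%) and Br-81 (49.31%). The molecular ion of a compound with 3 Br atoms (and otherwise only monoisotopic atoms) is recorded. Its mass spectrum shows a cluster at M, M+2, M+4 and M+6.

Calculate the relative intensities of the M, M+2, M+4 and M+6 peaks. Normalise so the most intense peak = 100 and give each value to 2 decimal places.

34.27 : 100.00 : 97.28 : 31.54

The 3 Br atoms are independent, so intensities follow the terms of (0.5069 + 0.4931)^3.
P(M) = 0.5069^3 = 0.130247
P(M+2) = 3 × 0.5069^2 × 0.4931^1 = 0.380103
P(M+4) = 3 × 0.5069^1 × 0.4931^2 = 0.369755
P(M+6) = 0.4931^3 = 0.119896
The M+2 peak is largest (0.380103); scaling to 100 gives 34.27 : 100.00 : 97.28 : 31.54.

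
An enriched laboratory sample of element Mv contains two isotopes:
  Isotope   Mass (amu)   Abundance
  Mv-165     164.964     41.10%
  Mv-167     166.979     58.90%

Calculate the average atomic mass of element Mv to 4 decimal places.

166.1508 amu

The abundance-weighted mean is 0.4110 × 164.964 + 0.5890 × 166.979
= 67.80020 + 98.35063 = 166.15083 amu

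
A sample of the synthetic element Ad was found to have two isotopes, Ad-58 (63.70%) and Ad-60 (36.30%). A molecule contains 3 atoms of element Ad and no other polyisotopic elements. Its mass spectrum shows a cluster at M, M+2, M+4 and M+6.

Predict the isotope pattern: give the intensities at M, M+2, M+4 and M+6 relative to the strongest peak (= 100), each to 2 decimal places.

Each Ad atom is independently Ad-58 (p = 0.6370) or Ad-60 (q = 0.3630); the cluster is the binomial expansion (p + q)^3.
P(M) = 0.6370^3 = 0.258475
P(M+2) = 3 × 0.6370^2 × 0.3630^1 = 0.441882
P(M+4) = 3 × 0.6370^1 × 0.3630^2 = 0.251811
P(M+6) = 0.3630^3 = 0.047832
The M+2 peak is largest (0.441882); scaling to 100 gives 58.49 : 100.00 : 56.99 : 10.82.

58.49 : 100.00 : 56.99 : 10.82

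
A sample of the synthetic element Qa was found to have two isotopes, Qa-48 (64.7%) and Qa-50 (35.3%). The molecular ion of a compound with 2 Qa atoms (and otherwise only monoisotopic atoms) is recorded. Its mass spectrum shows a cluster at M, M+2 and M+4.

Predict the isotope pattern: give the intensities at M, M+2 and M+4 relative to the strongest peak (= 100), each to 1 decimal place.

Expanding (0.647 + 0.353)^2:
P(M) = 0.647^2 = 0.418609
P(M+2) = 2 × 0.647^1 × 0.353^1 = 0.456782
P(M+4) = 0.353^2 = 0.124609
The M+2 peak is largest (0.456782); scaling to 100 gives 91.6 : 100.0 : 27.3.

91.6 : 100.0 : 27.3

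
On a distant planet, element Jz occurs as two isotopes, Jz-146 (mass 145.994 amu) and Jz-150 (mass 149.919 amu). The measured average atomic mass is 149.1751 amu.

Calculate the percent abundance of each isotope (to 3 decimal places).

Jz-146: 18.953%, Jz-150: 81.047%

With x = fraction of Jz-146 (so Jz-150 is 1 − x):
145.994·x + 149.919·(1 − x) = 149.1751
(145.994 − 149.919)·x = 149.1751 − 149.919
x = -0.7439 / -3.925 = 0.18953 → 18.953% Jz-146, 81.047% Jz-150.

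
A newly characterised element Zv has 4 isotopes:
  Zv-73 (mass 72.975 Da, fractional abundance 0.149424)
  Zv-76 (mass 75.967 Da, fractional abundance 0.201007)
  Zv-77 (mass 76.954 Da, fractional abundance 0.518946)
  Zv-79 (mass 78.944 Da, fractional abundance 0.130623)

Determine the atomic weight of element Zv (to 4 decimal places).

76.4210 Da

Ar = Σ fᵢ·mᵢ = 0.149424 × 72.975 + 0.201007 × 75.967 + 0.518946 × 76.954 + 0.130623 × 78.944
= 10.90422 + 15.26990 + 39.93497 + 10.31190 = 76.42099 Da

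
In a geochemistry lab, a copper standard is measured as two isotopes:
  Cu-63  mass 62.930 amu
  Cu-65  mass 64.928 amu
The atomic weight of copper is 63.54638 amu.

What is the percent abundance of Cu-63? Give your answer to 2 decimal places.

69.15%

With x = fraction of Cu-63 (so Cu-65 is 1 − x):
62.930·x + 64.928·(1 − x) = 63.54638
(62.930 − 64.928)·x = 63.54638 − 64.928
x = -1.38162 / -1.998 = 0.69150 → 69.15% Cu-63, 30.85% Cu-65.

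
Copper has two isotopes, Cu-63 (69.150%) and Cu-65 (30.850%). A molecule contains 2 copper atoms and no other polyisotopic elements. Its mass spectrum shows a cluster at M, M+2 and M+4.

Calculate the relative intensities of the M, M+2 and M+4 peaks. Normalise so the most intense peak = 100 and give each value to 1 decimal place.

Each Cu atom is independently Cu-63 (p = 0.69150) or Cu-65 (q = 0.30850); the cluster is the binomial expansion (p + q)^2.
P(M) = 0.69150^2 = 0.478172
P(M+2) = 2 × 0.69150^1 × 0.30850^1 = 0.426656
P(M+4) = 0.30850^2 = 0.095172
The M peak is largest (0.478172); scaling to 100 gives 100.0 : 89.2 : 19.9.

100.0 : 89.2 : 19.9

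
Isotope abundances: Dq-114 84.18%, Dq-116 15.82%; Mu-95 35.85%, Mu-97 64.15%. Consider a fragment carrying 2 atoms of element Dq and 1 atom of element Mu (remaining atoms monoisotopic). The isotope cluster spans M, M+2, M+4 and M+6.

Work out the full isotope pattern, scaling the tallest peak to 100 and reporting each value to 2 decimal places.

Element Dq pattern (n=2): 0.70862724 : 0.26634552 : 0.02502724
Element Mu pattern (n=1): 0.3585 : 0.6415
Convolve the two distributions (both contribute in 2-u steps):
  M: 0.70862724×0.3585 = 0.254043
  M+2: 0.70862724×0.6415 + 0.26634552×0.3585 = 0.550069
  M+4: 0.26634552×0.6415 + 0.02502724×0.3585 = 0.179833
  M+6: 0.02502724×0.6415 = 0.016055
Scale to base peak (0.550069) = 100: 46.18 : 100.00 : 32.69 : 2.92

46.18 : 100.00 : 32.69 : 2.92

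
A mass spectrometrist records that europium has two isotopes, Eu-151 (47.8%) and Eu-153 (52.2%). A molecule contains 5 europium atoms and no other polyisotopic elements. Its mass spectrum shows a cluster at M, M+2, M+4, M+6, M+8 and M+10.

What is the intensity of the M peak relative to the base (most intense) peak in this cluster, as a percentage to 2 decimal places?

Binomial terms of (0.478 + 0.522)^5: M 0.0250, M+2 0.1363, M+4 0.2976, M+6 0.3250, M+8 0.1775, M+10 0.0388 → M+6 is the base peak.
P(M+6) = C(5,3) × 0.478^2 × 0.522^3 = 10 × 0.228484 × 0.14223665 = 0.324988 (base)
P(M) = C(5,0) × 0.478^5 × 0.522^0 = 1 × 0.02495396 × 1.0000 = 0.024954
Relative intensity = 0.024954 / 0.324988 × 100 = 7.68

7.68%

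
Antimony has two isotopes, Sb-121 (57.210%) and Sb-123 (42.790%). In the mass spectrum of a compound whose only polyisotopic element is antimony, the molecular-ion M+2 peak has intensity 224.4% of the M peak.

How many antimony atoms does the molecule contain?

For n independent Sb atoms, I(M+2)/I(M) = n · (abundance Sb-123) / (abundance Sb-121) = n · 0.42790/0.57210.
n = 2.244 × 0.57210/0.42790 = 3.00 ≈ 3

3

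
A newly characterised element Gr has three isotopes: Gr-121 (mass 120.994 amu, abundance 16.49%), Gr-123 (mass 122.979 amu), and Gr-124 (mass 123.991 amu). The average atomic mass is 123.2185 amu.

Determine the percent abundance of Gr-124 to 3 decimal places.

56.011%

The remaining 83.51% is split between Gr-123 (fraction x) and Gr-124 (fraction 0.8351 − x).
Substituting: 122.979x + 123.991(0.8351 − x) = 103.2665894
(122.979 − 123.991)x = -0.2782947  ⇒  x = 0.27499, y = 0.56011
Gr-123: 27.499%, Gr-124: 56.011%.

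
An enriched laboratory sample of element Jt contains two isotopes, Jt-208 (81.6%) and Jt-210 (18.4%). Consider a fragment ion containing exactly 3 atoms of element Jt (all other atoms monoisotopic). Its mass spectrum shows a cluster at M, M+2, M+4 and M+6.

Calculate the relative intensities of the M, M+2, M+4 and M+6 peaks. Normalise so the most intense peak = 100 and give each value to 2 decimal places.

The 3 Jt atoms are independent, so intensities follow the terms of (0.816 + 0.184)^3.
P(M) = 0.816^3 = 0.543338
P(M+2) = 3 × 0.816^2 × 0.184^1 = 0.367553
P(M+4) = 3 × 0.816^1 × 0.184^2 = 0.082879
P(M+6) = 0.184^3 = 0.006230
The M peak is largest (0.543338); scaling to 100 gives 100.00 : 67.65 : 15.25 : 1.15.

100.00 : 67.65 : 15.25 : 1.15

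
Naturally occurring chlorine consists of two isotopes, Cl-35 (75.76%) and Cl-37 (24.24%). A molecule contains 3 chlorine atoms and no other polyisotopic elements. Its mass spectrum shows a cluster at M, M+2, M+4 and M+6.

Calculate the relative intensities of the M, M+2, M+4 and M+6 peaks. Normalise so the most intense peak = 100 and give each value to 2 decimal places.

100.00 : 95.99 : 30.71 : 3.28

Each Cl atom is independently Cl-35 (p = 0.7576) or Cl-37 (q = 0.2424); the cluster is the binomial expansion (p + q)^3.
P(M) = 0.7576^3 = 0.434830
P(M+2) = 3 × 0.7576^2 × 0.2424^1 = 0.417382
P(M+4) = 3 × 0.7576^1 × 0.2424^2 = 0.133545
P(M+6) = 0.2424^3 = 0.014243
The M peak is largest (0.434830); scaling to 100 gives 100.00 : 95.99 : 30.71 : 3.28.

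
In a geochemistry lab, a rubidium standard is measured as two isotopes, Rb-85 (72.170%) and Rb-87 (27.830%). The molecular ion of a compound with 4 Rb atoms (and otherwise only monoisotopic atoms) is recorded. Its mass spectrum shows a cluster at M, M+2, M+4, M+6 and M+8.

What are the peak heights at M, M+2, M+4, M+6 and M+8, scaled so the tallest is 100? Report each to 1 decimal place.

The 4 Rb atoms are independent, so intensities follow the terms of (0.72170 + 0.27830)^4.
P(M) = 0.72170^4 = 0.271286
P(M+2) = 4 × 0.72170^3 × 0.27830^1 = 0.418450
P(M+4) = 6 × 0.72170^2 × 0.27830^2 = 0.242042
P(M+6) = 4 × 0.72170^1 × 0.27830^3 = 0.062224
P(M+8) = 0.27830^4 = 0.005999
The M+2 peak is largest (0.418450); scaling to 100 gives 64.8 : 100.0 : 57.8 : 14.9 : 1.4.

64.8 : 100.0 : 57.8 : 14.9 : 1.4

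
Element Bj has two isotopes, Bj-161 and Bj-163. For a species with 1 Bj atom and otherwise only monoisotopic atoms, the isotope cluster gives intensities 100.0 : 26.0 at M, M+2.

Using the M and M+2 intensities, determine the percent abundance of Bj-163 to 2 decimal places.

20.63%

Let p = fractional abundance of Bj-161. I(M+2)/I(M) = [C(1,1)·p^0·(1−p)] / p^1 = 1·(1−p)/p = 26.0/100.0 = 0.2600
(1−p)/p = 0.2600/1 = 0.2600  ⇒  p = 1/(1 + 0.2600) = 0.7937
Bj-161: 79.37%, Bj-163: 20.63%.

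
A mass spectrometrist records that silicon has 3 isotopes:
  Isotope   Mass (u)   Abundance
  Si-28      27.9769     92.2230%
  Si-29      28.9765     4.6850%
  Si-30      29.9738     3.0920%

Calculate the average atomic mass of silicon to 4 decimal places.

Ar = Σ fᵢ·mᵢ = 0.922230 × 27.9769 + 0.046850 × 28.9765 + 0.030920 × 29.9738
= 25.80114 + 1.35755 + 0.92679 = 28.08548 u

28.0855 u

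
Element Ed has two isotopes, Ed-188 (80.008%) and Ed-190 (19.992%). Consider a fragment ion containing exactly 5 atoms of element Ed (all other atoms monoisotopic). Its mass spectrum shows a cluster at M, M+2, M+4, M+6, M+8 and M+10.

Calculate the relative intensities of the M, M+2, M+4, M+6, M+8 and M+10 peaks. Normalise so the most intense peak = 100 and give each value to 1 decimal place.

80.0 : 100.0 : 50.0 : 12.5 : 1.6 : 0.1

Expanding (0.80008 + 0.19992)^5:
P(M) = 0.80008^5 = 0.327844
P(M+2) = 5 × 0.80008^4 × 0.19992^1 = 0.409600
P(M+4) = 10 × 0.80008^3 × 0.19992^2 = 0.204698
P(M+6) = 10 × 0.80008^2 × 0.19992^3 = 0.051149
P(M+8) = 5 × 0.80008^1 × 0.19992^4 = 0.006390
P(M+10) = 0.19992^5 = 0.000319
The M+2 peak is largest (0.409600); scaling to 100 gives 80.0 : 100.0 : 50.0 : 12.5 : 1.6 : 0.1.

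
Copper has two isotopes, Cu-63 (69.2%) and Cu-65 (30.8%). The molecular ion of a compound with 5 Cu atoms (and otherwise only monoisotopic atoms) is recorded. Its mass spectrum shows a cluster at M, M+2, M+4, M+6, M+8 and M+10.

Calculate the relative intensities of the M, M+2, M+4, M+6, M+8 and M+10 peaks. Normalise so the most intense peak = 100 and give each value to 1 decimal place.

44.9 : 100.0 : 89.0 : 39.6 : 8.8 : 0.8

Each Cu atom is independently Cu-63 (p = 0.692) or Cu-65 (q = 0.308); the cluster is the binomial expansion (p + q)^5.
P(M) = 0.692^5 = 0.158683
P(M+2) = 5 × 0.692^4 × 0.308^1 = 0.353139
P(M+4) = 10 × 0.692^3 × 0.308^2 = 0.314355
P(M+6) = 10 × 0.692^2 × 0.308^3 = 0.139915
P(M+8) = 5 × 0.692^1 × 0.308^4 = 0.031137
P(M+10) = 0.308^5 = 0.002772
The M+2 peak is largest (0.353139); scaling to 100 gives 44.9 : 100.0 : 89.0 : 39.6 : 8.8 : 0.8.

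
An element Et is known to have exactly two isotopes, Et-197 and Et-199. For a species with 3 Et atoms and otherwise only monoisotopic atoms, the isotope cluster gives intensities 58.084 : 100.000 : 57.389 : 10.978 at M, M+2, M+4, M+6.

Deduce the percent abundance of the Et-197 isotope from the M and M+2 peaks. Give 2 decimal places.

If p is the fraction of Et that is Et-197, then I(M+2)/I(M) = [C(3,1)·p^2·(1−p)] / p^3 = 3·(1−p)/p = 100.000/58.084 = 1.7216
(1−p)/p = 1.7216/3 = 0.5739  ⇒  p = 1/(1 + 0.5739) = 0.6354
Et-197: 63.54%, Et-199: 36.46%.

63.54%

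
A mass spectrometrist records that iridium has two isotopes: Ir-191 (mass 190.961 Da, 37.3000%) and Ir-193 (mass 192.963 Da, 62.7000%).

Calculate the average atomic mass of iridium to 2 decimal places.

The abundance-weighted mean is 0.373000 × 190.961 + 0.627000 × 192.963
= 71.2285 + 120.9878 = 192.2163 Da

192.22 Da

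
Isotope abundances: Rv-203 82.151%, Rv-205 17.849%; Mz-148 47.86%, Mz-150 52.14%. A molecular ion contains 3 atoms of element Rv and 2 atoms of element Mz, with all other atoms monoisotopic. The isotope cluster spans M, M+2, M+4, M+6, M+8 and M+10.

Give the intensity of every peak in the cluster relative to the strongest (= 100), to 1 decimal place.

35.3 : 100.0 : 97.1 : 38.6 : 6.7 : 0.4

Element Rv pattern (n=3): 0.55441958 : 0.36137729 : 0.07851667 : 0.00568646
Element Mz pattern (n=2): 0.22905796 : 0.49908408 : 0.27185796
Convolve the two distributions (both contribute in 2-u steps):
  M: 0.55441958×0.22905796 = 0.126994
  M+2: 0.55441958×0.49908408 + 0.36137729×0.22905796 = 0.359478
  M+4: 0.55441958×0.27185796 + 0.36137729×0.49908408 + 0.07851667×0.22905796 = 0.349066
  M+6: 0.36137729×0.27185796 + 0.07851667×0.49908408 + 0.00568646×0.22905796 = 0.138732
  M+8: 0.07851667×0.27185796 + 0.00568646×0.49908408 = 0.024183
  M+10: 0.00568646×0.27185796 = 0.001546
Scale to base peak (0.359478) = 100: 35.3 : 100.0 : 97.1 : 38.6 : 6.7 : 0.4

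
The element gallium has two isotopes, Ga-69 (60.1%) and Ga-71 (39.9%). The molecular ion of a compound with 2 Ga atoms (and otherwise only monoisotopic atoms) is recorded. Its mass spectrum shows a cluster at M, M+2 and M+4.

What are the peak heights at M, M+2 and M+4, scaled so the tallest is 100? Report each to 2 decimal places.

Each Ga atom is independently Ga-69 (p = 0.601) or Ga-71 (q = 0.399); the cluster is the binomial expansion (p + q)^2.
P(M) = 0.601^2 = 0.361201
P(M+2) = 2 × 0.601^1 × 0.399^1 = 0.479598
P(M+4) = 0.399^2 = 0.159201
The M+2 peak is largest (0.479598); scaling to 100 gives 75.31 : 100.00 : 33.19.

75.31 : 100.00 : 33.19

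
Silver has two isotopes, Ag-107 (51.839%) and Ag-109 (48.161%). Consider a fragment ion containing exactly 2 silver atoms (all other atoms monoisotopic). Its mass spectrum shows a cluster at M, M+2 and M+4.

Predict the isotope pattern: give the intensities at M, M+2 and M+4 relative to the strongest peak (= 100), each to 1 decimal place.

53.8 : 100.0 : 46.5

Expanding (0.51839 + 0.48161)^2:
P(M) = 0.51839^2 = 0.268728
P(M+2) = 2 × 0.51839^1 × 0.48161^1 = 0.499324
P(M+4) = 0.48161^2 = 0.231948
The M+2 peak is largest (0.499324); scaling to 100 gives 53.8 : 100.0 : 46.5.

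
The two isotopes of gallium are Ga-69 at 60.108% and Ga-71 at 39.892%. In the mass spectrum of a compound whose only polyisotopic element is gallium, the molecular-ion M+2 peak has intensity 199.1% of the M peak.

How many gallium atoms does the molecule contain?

The M+2/M ratio from n Ga atoms is n · q/p = n · 0.39892/0.60108.
n = 1.991 × 0.60108/0.39892 = 3.00 ≈ 3

3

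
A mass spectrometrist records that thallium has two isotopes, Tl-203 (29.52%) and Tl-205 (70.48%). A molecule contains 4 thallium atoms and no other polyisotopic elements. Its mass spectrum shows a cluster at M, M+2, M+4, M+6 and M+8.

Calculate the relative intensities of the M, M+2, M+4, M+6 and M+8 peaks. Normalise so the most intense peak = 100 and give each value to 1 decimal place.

1.8 : 17.5 : 62.8 : 100.0 : 59.7

Expanding (0.2952 + 0.7048)^4:
P(M) = 0.2952^4 = 0.007594
P(M+2) = 4 × 0.2952^3 × 0.7048^1 = 0.072523
P(M+4) = 6 × 0.2952^2 × 0.7048^2 = 0.259726
P(M+6) = 4 × 0.2952^1 × 0.7048^3 = 0.413403
P(M+8) = 0.7048^4 = 0.246754
The M+6 peak is largest (0.413403); scaling to 100 gives 1.8 : 17.5 : 62.8 : 100.0 : 59.7.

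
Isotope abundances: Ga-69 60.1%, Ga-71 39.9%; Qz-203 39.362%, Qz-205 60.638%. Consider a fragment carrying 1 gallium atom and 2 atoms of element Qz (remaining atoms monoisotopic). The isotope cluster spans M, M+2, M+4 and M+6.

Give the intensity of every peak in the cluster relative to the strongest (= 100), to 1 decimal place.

22.6 : 84.8 : 100.0 : 35.7

Gallium pattern (n=1): 0.6010 : 0.3990
Element Qz pattern (n=2): 0.1549367 : 0.47736659 : 0.3676967
Convolve the two distributions (both contribute in 2-u steps):
  M: 0.6010×0.1549367 = 0.093117
  M+2: 0.6010×0.47736659 + 0.3990×0.1549367 = 0.348717
  M+4: 0.6010×0.3676967 + 0.3990×0.47736659 = 0.411455
  M+6: 0.3990×0.3676967 = 0.146711
Scale to base peak (0.411455) = 100: 22.6 : 84.8 : 100.0 : 35.7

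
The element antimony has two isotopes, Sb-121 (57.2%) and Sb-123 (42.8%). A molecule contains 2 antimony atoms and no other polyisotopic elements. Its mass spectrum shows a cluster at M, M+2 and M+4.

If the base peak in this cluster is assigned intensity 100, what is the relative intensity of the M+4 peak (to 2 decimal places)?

37.41

(0.572 + 0.428)^2 gives M 0.3272, M+2 0.4896, M+4 0.1832; the largest is M+2.
P(M+2) = C(2,1) × 0.572^1 × 0.428^1 = 2 × 0.5720 × 0.4280 = 0.489632 (base)
P(M+4) = C(2,2) × 0.572^0 × 0.428^2 = 1 × 1.0000 × 0.183184 = 0.183184
Relative intensity = 0.183184 / 0.489632 × 100 = 37.41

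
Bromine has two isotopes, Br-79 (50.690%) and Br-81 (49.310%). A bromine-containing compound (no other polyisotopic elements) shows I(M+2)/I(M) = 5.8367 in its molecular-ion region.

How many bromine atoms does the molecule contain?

The M+2/M ratio from n Br atoms is n · q/p = n · 0.49310/0.50690.
n = 5.8367 × 0.50690/0.49310 = 6.00 ≈ 6

6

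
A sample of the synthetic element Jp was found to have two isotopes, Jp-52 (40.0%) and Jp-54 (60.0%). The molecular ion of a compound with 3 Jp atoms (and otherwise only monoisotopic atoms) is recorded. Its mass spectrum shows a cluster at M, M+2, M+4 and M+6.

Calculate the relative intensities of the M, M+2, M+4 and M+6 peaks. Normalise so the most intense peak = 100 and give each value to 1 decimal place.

Each Jp atom is independently Jp-52 (p = 0.400) or Jp-54 (q = 0.600); the cluster is the binomial expansion (p + q)^3.
P(M) = 0.400^3 = 0.064000
P(M+2) = 3 × 0.400^2 × 0.600^1 = 0.288000
P(M+4) = 3 × 0.400^1 × 0.600^2 = 0.432000
P(M+6) = 0.600^3 = 0.216000
The M+4 peak is largest (0.432000); scaling to 100 gives 14.8 : 66.7 : 100.0 : 50.0.

14.8 : 66.7 : 100.0 : 50.0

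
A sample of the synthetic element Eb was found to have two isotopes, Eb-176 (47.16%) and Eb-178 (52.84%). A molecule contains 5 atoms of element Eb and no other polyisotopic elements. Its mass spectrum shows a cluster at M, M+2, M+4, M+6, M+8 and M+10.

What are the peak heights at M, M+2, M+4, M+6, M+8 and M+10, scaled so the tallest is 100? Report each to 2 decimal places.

7.11 : 39.83 : 89.25 : 100.00 : 56.02 : 12.55

The 5 Eb atoms are independent, so intensities follow the terms of (0.4716 + 0.5284)^5.
P(M) = 0.4716^5 = 0.023328
P(M+2) = 5 × 0.4716^4 × 0.5284^1 = 0.130686
P(M+4) = 10 × 0.4716^3 × 0.5284^2 = 0.292851
P(M+6) = 10 × 0.4716^2 × 0.5284^3 = 0.328123
P(M+8) = 5 × 0.4716^1 × 0.5284^4 = 0.183821
P(M+10) = 0.5284^5 = 0.041192
The M+6 peak is largest (0.328123); scaling to 100 gives 7.11 : 39.83 : 89.25 : 100.00 : 56.02 : 12.55.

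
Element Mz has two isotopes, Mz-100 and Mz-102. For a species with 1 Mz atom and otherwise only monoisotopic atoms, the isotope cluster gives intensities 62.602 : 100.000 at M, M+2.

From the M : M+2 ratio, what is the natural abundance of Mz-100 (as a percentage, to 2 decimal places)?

Write p for the Mz-100 fraction. I(M+2)/I(M) = [C(1,1)·p^0·(1−p)] / p^1 = 1·(1−p)/p = 100.000/62.602 = 1.5974
(1−p)/p = 1.5974/1 = 1.5974  ⇒  p = 1/(1 + 1.5974) = 0.3850
Mz-100: 38.50%, Mz-102: 61.50%.

38.50%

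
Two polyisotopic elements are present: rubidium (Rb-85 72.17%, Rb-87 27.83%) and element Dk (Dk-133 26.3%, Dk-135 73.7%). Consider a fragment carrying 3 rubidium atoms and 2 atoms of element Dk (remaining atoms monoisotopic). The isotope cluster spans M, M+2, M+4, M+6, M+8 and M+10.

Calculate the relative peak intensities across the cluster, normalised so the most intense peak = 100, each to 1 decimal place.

6.8 : 45.7 : 100.0 : 78.8 : 25.9 : 3.0

Rubidium pattern (n=3): 0.37589809 : 0.43485841 : 0.16768892 : 0.02155458
Element Dk pattern (n=2): 0.069169 : 0.387662 : 0.543169
Convolve the two distributions (both contribute in 2-u steps):
  M: 0.37589809×0.069169 = 0.026000
  M+2: 0.37589809×0.387662 + 0.43485841×0.069169 = 0.175800
  M+4: 0.37589809×0.543169 + 0.43485841×0.387662 + 0.16768892×0.069169 = 0.384353
  M+6: 0.43485841×0.543169 + 0.16768892×0.387662 + 0.02155458×0.069169 = 0.302699
  M+8: 0.16768892×0.543169 + 0.02155458×0.387662 = 0.099439
  M+10: 0.02155458×0.543169 = 0.011708
Scale to base peak (0.384353) = 100: 6.8 : 45.7 : 100.0 : 78.8 : 25.9 : 3.0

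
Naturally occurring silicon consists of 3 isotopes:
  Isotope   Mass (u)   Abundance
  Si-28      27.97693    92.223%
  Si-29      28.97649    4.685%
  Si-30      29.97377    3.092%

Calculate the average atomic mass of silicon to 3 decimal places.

28.086 u

Weight each isotope mass by its fractional abundance: 0.92223 × 27.97693 + 0.04685 × 28.97649 + 0.03092 × 29.97377
= 25.801164 + 1.357549 + 0.926789 = 28.085502 u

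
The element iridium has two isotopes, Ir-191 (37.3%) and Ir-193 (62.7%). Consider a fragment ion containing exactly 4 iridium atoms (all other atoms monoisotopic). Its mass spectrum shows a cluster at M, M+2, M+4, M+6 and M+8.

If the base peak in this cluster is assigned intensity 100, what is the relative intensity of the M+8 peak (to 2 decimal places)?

42.02

Binomial terms of (0.373 + 0.627)^4: M 0.0194, M+2 0.1302, M+4 0.3282, M+6 0.3678, M+8 0.1546 → M+6 is the base peak.
P(M+6) = C(4,3) × 0.373^1 × 0.627^3 = 4 × 0.3730 × 0.24649188 = 0.367766 (base)
P(M+8) = C(4,4) × 0.373^0 × 0.627^4 = 1 × 1.0000 × 0.15455041 = 0.154550
Relative intensity = 0.154550 / 0.367766 × 100 = 42.02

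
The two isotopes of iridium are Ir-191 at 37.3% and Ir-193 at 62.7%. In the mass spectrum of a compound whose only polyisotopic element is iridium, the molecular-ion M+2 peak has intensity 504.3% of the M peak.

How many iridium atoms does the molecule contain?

For n independent Ir atoms, I(M+2)/I(M) = n · (abundance Ir-193) / (abundance Ir-191) = n · 0.627/0.373.
n = 5.043 × 0.373/0.627 = 3.00 ≈ 3

3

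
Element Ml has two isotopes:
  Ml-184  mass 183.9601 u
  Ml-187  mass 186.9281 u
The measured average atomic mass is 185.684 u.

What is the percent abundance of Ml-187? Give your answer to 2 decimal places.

Let x be the fractional abundance of Ml-184; then Ml-187 has abundance 1 − x.
183.9601·x + 186.9281·(1 − x) = 185.684
(183.9601 − 186.9281)·x = 185.684 − 186.9281
x = -1.2441 / -2.9680 = 0.41917 → 41.92% Ml-184, 58.08% Ml-187.

58.08%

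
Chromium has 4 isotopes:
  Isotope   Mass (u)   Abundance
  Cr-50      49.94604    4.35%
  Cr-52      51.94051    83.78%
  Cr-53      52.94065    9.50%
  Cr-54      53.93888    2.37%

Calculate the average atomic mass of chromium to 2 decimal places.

52.00 u

Average mass = Σ (abundance × isotope mass) = 0.0435 × 49.94604 + 0.8378 × 51.94051 + 0.0950 × 52.94065 + 0.0237 × 53.93888
= 2.172653 + 43.515759 + 5.029362 + 1.278351 = 51.996125 u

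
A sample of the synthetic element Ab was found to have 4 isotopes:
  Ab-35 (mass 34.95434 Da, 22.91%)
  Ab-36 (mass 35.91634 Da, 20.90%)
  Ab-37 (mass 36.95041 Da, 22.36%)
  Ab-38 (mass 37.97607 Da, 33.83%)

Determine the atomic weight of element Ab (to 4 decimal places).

36.6240 Da

The abundance-weighted mean is 0.2291 × 34.95434 + 0.2090 × 35.91634 + 0.2236 × 36.95041 + 0.3383 × 37.97607
= 8.008039 + 7.506515 + 8.262112 + 12.847304 = 36.623970 Da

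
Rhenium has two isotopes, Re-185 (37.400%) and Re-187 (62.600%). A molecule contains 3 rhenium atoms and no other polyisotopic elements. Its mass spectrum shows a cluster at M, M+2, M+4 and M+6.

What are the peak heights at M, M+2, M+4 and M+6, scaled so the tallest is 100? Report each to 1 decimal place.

11.9 : 59.7 : 100.0 : 55.8

Expanding (0.37400 + 0.62600)^3:
P(M) = 0.37400^3 = 0.052314
P(M+2) = 3 × 0.37400^2 × 0.62600^1 = 0.262687
P(M+4) = 3 × 0.37400^1 × 0.62600^2 = 0.439685
P(M+6) = 0.62600^3 = 0.245314
The M+4 peak is largest (0.439685); scaling to 100 gives 11.9 : 59.7 : 100.0 : 55.8.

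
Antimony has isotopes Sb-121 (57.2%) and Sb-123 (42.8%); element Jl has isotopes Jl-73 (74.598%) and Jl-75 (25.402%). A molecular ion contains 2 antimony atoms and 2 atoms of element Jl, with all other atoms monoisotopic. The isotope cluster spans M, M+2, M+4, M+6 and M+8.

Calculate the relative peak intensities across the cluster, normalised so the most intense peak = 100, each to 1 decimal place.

Antimony pattern (n=2): 0.327184 : 0.489632 : 0.183184
Element Jl pattern (n=2): 0.55648616 : 0.37898768 : 0.06452616
Convolve the two distributions (both contribute in 2-u steps):
  M: 0.327184×0.55648616 = 0.182073
  M+2: 0.327184×0.37898768 + 0.489632×0.55648616 = 0.396472
  M+4: 0.327184×0.06452616 + 0.489632×0.37898768 + 0.183184×0.55648616 = 0.308616
  M+6: 0.489632×0.06452616 + 0.183184×0.37898768 = 0.101019
  M+8: 0.183184×0.06452616 = 0.011820
Scale to base peak (0.396472) = 100: 45.9 : 100.0 : 77.8 : 25.5 : 3.0

45.9 : 100.0 : 77.8 : 25.5 : 3.0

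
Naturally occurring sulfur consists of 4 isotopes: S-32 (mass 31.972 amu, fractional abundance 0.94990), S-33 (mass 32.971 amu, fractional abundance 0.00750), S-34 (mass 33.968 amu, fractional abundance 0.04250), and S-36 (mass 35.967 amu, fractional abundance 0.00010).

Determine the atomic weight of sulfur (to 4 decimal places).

Average mass = Σ (abundance × isotope mass) = 0.94990 × 31.972 + 0.00750 × 32.971 + 0.04250 × 33.968 + 0.00010 × 35.967
= 30.37020 + 0.24728 + 1.44364 + 0.00360 = 32.06472 amu

32.0647 amu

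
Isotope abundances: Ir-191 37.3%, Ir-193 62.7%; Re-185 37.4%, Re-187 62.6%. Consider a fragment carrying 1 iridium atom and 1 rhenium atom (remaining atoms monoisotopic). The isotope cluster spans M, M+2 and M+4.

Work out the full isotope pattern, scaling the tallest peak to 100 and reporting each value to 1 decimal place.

Iridium pattern (n=1): 0.3730 : 0.6270
Rhenium pattern (n=1): 0.3740 : 0.6260
Convolve the two distributions (both contribute in 2-u steps):
  M: 0.3730×0.3740 = 0.139502
  M+2: 0.3730×0.6260 + 0.6270×0.3740 = 0.467996
  M+4: 0.6270×0.6260 = 0.392502
Scale to base peak (0.467996) = 100: 29.8 : 100.0 : 83.9

29.8 : 100.0 : 83.9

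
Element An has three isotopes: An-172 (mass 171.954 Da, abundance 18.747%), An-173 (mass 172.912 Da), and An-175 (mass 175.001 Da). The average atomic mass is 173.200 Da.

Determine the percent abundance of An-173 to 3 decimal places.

58.869%

The remaining 81.253% is split between An-173 (fraction x) and An-175 (fraction 0.81253 − x).
Substituting: 172.912x + 175.001(0.81253 − x) = 140.96378362
(172.912 − 175.001)x = -1.22977891  ⇒  x = 0.58869, y = 0.22384
An-173: 58.869%, An-175: 22.384%.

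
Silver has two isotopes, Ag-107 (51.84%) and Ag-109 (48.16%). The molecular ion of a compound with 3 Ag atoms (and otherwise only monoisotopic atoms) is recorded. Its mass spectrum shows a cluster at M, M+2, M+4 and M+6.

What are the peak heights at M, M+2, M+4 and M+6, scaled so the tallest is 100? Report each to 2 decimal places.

The 3 Ag atoms are independent, so intensities follow the terms of (0.5184 + 0.4816)^3.
P(M) = 0.5184^3 = 0.139314
P(M+2) = 3 × 0.5184^2 × 0.4816^1 = 0.388273
P(M+4) = 3 × 0.5184^1 × 0.4816^2 = 0.360711
P(M+6) = 0.4816^3 = 0.111702
The M+2 peak is largest (0.388273); scaling to 100 gives 35.88 : 100.00 : 92.90 : 28.77.

35.88 : 100.00 : 92.90 : 28.77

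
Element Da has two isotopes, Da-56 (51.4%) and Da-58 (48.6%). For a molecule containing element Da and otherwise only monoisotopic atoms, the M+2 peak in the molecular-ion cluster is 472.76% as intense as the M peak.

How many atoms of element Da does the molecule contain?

5

With n Da atoms, P(M+2)/P(M) = C(n,1)·p^(n−1)q / p^n = n·q/p = n · 0.486/0.514.
n = 4.7276 × 0.514/0.486 = 5.00 ≈ 5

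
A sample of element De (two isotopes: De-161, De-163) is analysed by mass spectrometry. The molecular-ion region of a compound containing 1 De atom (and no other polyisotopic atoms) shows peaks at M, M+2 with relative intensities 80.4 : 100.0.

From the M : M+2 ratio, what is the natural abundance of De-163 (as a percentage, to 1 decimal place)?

Let p = fractional abundance of De-161. I(M+2)/I(M) = [C(1,1)·p^0·(1−p)] / p^1 = 1·(1−p)/p = 100.0/80.4 = 1.2438
(1−p)/p = 1.2438/1 = 1.2438  ⇒  p = 1/(1 + 1.2438) = 0.4457
De-161: 44.6%, De-163: 55.4%.

55.4%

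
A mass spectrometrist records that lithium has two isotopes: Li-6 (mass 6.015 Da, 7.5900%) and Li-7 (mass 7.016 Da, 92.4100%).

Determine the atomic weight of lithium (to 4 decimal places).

6.9400 Da

The abundance-weighted mean is 0.075900 × 6.015 + 0.924100 × 7.016
= 0.45654 + 6.48349 = 6.94003 Da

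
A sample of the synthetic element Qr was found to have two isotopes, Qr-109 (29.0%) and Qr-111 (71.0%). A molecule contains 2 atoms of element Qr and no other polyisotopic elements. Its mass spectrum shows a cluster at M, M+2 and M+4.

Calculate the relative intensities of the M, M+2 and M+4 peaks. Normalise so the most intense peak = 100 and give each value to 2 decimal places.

16.68 : 81.69 : 100.00

The 2 Qr atoms are independent, so intensities follow the terms of (0.290 + 0.710)^2.
P(M) = 0.290^2 = 0.084100
P(M+2) = 2 × 0.290^1 × 0.710^1 = 0.411800
P(M+4) = 0.710^2 = 0.504100
The M+4 peak is largest (0.504100); scaling to 100 gives 16.68 : 81.69 : 100.00.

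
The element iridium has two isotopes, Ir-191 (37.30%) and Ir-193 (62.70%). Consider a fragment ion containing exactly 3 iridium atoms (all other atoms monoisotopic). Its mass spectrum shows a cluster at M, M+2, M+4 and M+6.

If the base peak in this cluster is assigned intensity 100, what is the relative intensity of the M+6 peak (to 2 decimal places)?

Binomial terms of (0.3730 + 0.6270)^3: M 0.0519, M+2 0.2617, M+4 0.4399, M+6 0.2465 → M+4 is the base peak.
P(M+4) = C(3,2) × 0.3730^1 × 0.6270^2 = 3 × 0.3730 × 0.393129 = 0.439911 (base)
P(M+6) = C(3,3) × 0.3730^0 × 0.6270^3 = 1 × 1.0000 × 0.24649188 = 0.246492
Relative intensity = 0.246492 / 0.439911 × 100 = 56.03

56.03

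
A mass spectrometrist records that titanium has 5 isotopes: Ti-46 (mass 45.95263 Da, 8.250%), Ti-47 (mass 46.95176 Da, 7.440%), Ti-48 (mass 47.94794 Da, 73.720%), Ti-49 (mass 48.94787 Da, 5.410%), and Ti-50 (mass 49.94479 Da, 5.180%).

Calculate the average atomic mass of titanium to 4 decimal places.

47.8667 Da

The abundance-weighted mean is 0.08250 × 45.95263 + 0.07440 × 46.95176 + 0.73720 × 47.94794 + 0.05410 × 48.94787 + 0.05180 × 49.94479
= 3.791092 + 3.493211 + 35.347221 + 2.648080 + 2.587140 = 47.866744 Da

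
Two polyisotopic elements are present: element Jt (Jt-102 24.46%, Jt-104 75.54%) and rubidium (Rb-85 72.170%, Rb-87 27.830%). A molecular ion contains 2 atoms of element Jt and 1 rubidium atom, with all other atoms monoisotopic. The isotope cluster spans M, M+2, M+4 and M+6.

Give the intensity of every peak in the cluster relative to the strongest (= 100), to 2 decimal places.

Element Jt pattern (n=2): 0.05982916 : 0.36954168 : 0.57062916
Rubidium pattern (n=1): 0.7217 : 0.2783
Convolve the two distributions (both contribute in 2-u steps):
  M: 0.05982916×0.7217 = 0.043179
  M+2: 0.05982916×0.2783 + 0.36954168×0.7217 = 0.283349
  M+4: 0.36954168×0.2783 + 0.57062916×0.7217 = 0.514667
  M+6: 0.57062916×0.2783 = 0.158806
Scale to base peak (0.514667) = 100: 8.39 : 55.05 : 100.00 : 30.86

8.39 : 55.05 : 100.00 : 30.86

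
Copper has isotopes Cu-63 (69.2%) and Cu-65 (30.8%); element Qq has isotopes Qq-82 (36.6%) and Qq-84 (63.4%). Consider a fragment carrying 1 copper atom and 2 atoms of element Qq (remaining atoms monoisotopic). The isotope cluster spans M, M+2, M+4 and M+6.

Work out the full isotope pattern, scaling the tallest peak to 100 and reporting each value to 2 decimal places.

Copper pattern (n=1): 0.6920 : 0.3080
Element Qq pattern (n=2): 0.133956 : 0.464088 : 0.401956
Convolve the two distributions (both contribute in 2-u steps):
  M: 0.6920×0.133956 = 0.092698
  M+2: 0.6920×0.464088 + 0.3080×0.133956 = 0.362407
  M+4: 0.6920×0.401956 + 0.3080×0.464088 = 0.421093
  M+6: 0.3080×0.401956 = 0.123802
Scale to base peak (0.421093) = 100: 22.01 : 86.06 : 100.00 : 29.40

22.01 : 86.06 : 100.00 : 29.40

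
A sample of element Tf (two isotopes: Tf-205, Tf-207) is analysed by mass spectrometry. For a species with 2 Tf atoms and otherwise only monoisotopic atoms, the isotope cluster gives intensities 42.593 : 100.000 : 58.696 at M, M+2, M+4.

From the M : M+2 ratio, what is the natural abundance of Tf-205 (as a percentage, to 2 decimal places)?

If p is the fraction of Tf that is Tf-205, then I(M+2)/I(M) = [C(2,1)·p^1·(1−p)] / p^2 = 2·(1−p)/p = 100.000/42.593 = 2.3478
(1−p)/p = 2.3478/2 = 1.1739  ⇒  p = 1/(1 + 1.1739) = 0.4600
Tf-205: 46.00%, Tf-207: 54.00%.

46.00%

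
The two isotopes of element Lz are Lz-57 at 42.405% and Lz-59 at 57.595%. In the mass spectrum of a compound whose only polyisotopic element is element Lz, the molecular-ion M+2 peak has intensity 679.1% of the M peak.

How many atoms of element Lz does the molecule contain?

With n Lz atoms, P(M+2)/P(M) = C(n,1)·p^(n−1)q / p^n = n·q/p = n · 0.57595/0.42405.
n = 6.791 × 0.42405/0.57595 = 5.00 ≈ 5

5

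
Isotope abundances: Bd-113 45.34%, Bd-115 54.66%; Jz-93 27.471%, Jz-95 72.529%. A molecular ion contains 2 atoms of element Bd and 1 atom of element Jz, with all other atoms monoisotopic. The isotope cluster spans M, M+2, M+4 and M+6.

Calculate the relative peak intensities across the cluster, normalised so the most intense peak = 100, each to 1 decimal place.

12.8 : 64.6 : 100.0 : 49.1

Element Bd pattern (n=2): 0.20557156 : 0.49565688 : 0.29877156
Element Jz pattern (n=1): 0.27471 : 0.72529
Convolve the two distributions (both contribute in 2-u steps):
  M: 0.20557156×0.27471 = 0.056473
  M+2: 0.20557156×0.72529 + 0.49565688×0.27471 = 0.285261
  M+4: 0.49565688×0.72529 + 0.29877156×0.27471 = 0.441571
  M+6: 0.29877156×0.72529 = 0.216696
Scale to base peak (0.441571) = 100: 12.8 : 64.6 : 100.0 : 49.1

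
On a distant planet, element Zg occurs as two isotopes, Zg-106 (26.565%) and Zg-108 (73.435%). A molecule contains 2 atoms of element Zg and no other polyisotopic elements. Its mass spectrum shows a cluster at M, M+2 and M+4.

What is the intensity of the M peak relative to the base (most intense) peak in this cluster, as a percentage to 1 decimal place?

13.1%

Term probabilities: M 0.0706, M+2 0.3902, M+4 0.5393. Base peak = M+4.
P(M+4) = C(2,2) × 0.26565^0 × 0.73435^2 = 1 × 1.0000 × 0.53926992 = 0.539270 (base)
P(M) = C(2,0) × 0.26565^2 × 0.73435^0 = 1 × 0.07056992 × 1.0000 = 0.070570
Relative intensity = 0.070570 / 0.539270 × 100 = 13.1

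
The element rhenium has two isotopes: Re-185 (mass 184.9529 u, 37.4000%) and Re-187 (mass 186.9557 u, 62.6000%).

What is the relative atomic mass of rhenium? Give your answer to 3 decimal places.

Average mass = Σ (abundance × isotope mass) = 0.374000 × 184.9529 + 0.626000 × 186.9557
= 69.17238 + 117.03427 = 186.20665 u

186.207 u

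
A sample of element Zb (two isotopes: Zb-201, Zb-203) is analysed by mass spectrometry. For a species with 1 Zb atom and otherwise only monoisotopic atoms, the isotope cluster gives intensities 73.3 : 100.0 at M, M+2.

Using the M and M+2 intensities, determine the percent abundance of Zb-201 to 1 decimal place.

If p is the fraction of Zb that is Zb-201, then I(M+2)/I(M) = [C(1,1)·p^0·(1−p)] / p^1 = 1·(1−p)/p = 100.0/73.3 = 1.3643
(1−p)/p = 1.3643/1 = 1.3643  ⇒  p = 1/(1 + 1.3643) = 0.4230
Zb-201: 42.3%, Zb-203: 57.7%.

42.3%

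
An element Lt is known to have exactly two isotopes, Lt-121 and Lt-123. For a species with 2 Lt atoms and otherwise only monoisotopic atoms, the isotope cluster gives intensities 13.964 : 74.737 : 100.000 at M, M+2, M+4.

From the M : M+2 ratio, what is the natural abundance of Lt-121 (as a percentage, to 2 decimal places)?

Let p = fractional abundance of Lt-121. I(M+2)/I(M) = [C(2,1)·p^1·(1−p)] / p^2 = 2·(1−p)/p = 74.737/13.964 = 5.3521
(1−p)/p = 5.3521/2 = 2.6761  ⇒  p = 1/(1 + 2.6761) = 0.2720
Lt-121: 27.20%, Lt-123: 72.80%.

27.20%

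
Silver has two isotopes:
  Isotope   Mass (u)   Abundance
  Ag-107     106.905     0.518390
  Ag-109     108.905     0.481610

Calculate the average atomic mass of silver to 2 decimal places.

107.87 u

Ar = Σ fᵢ·mᵢ = 0.518390 × 106.905 + 0.481610 × 108.905
= 55.4185 + 52.4497 = 107.8682 u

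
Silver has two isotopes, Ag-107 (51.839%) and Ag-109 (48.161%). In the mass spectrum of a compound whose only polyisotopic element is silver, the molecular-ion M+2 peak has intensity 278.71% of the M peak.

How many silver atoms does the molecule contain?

3

The M+2/M ratio from n Ag atoms is n · q/p = n · 0.48161/0.51839.
n = 2.7871 × 0.51839/0.48161 = 3.00 ≈ 3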